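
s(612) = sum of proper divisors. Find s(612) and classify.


Proper divisors: 1, 2, 3, 4, 6, 9, 12, 17, 18, 34, 36, 51, 68, 102, 153, 204, 306
Sum = 1 + 2 + 3 + 4 + 6 + 9 + 12 + 17 + 18 + 34 + 36 + 51 + 68 + 102 + 153 + 204 + 306 = 1026
1026 > 612 → abundant

s(612) = 1026 (abundant)


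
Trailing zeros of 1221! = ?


floor(1221/5) = 244
floor(1221/25) = 48
floor(1221/125) = 9
floor(1221/625) = 1
Total = 302

302 trailing zeros


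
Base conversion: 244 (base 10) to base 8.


244 (base 10) = 244 (decimal)
244 (decimal) = 364 (base 8)


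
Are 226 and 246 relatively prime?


Euclidean algorithm:
246 = 1 * 226 + 20
226 = 11 * 20 + 6
20 = 3 * 6 + 2
6 = 3 * 2 + 0
GCD(226, 246) = 2

No, not coprime (GCD = 2)


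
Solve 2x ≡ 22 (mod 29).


GCD(2, 29) = 1, unique solution
a^(-1) mod 29 = 15
x = 15 * 22 mod 29 = 11

x ≡ 11 (mod 29)


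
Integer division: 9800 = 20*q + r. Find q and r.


9800 = 20 * 490 + 0
Check: 9800 + 0 = 9800

q = 490, r = 0


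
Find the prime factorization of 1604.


1604 / 2 = 802
802 / 2 = 401
401 / 401 = 1
1604 = 2^2 × 401


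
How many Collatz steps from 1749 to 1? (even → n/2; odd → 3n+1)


1749 → 5248 → 2624 → 1312 → 656 → 328 → 164 → 82 → 41 → 124 → 62 → 31 → 94 → 47 → 142 → 71 → 214 → 107 → 322 → 161 → 484 → 242 → 121 → 364 → 182 → 91 → 274 → 137 → 412 → 206 → 103 → 310 → 155 → 466 → 233 → 700 → 350 → 175 → 526 → 263 → 790 → 395 → 1186 → 593 → 1780 → 890 → 445 → 1336 → 668 → 334 → 167 → 502 → 251 → 754 → 377 → 1132 → 566 → 283 → 850 → 425 → 1276 → 638 → 319 → 958 → 479 → 1438 → 719 → 2158 → 1079 → 3238 → 1619 → 4858 → 2429 → 7288 → 3644 → 1822 → 911 → 2734 → 1367 → 4102 → 2051 → 6154 → 3077 → 9232 → 4616 → 2308 → 1154 → 577 → 1732 → 866 → 433 → 1300 → 650 → 325 → 976 → 488 → 244 → 122 → 61 → 184 → 92 → 46 → 23 → 70 → 35 → 106 → 53 → 160 → 80 → 40 → 20 → 10 → 5 → 16 → 8 → 4 → 2 → 1
Total steps = 117

117 steps


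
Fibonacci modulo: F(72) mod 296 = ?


F(k) mod 296 for k=1..72:
1, 1, 2, 3, 5, 8, 13, 21, 34, 55, 89, 144, 233, 81, 18, 99, 117, 216, 37, 253, 290, 247, 241, 192, 137, 33, 170, 203, 77, 280, 61, 45, 106, 151, 257, 112, 73, 185, 258, 147, 109, 256, 69, 29, 98, 127, 225, 56, 281, 41, 26, 67, 93, 160, 253, 117, 74, 191, 265, 160, 129, 289, 122, 115, 237, 56, 293, 53, 50, 103, 153, 256
F(72) mod 296 = 256


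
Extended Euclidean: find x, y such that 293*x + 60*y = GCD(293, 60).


Tabular extended Euclidean (each row: r = 293*s + 60*t):
r=293, s=1, t=0
r=60, s=0, t=1
q=4: r=53, s=1, t=-4   [293*(1) + 60*(-4) = 53]
q=1: r=7, s=-1, t=5   [293*(-1) + 60*(5) = 7]
q=7: r=4, s=8, t=-39   [293*(8) + 60*(-39) = 4]
q=1: r=3, s=-9, t=44   [293*(-9) + 60*(44) = 3]
q=1: r=1, s=17, t=-83   [293*(17) + 60*(-83) = 1]
q=3: r=0, s=-60, t=293   [293*(-60) + 60*(293) = 0]
GCD = 1; from the row with r=1: x=17, y=-83
Check: 293*(17) + 60*(-83) = 4981 - 4980 = 1

GCD = 1, x = 17, y = -83


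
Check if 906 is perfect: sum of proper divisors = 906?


Proper divisors of 906: 1, 2, 3, 6, 151, 302, 453
Sum = 1 + 2 + 3 + 6 + 151 + 302 + 453 = 918

No, 906 is not perfect (918 ≠ 906)


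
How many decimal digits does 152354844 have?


152354844 has 9 digits in base 10
floor(log10(152354844)) + 1 = floor(8.1829) + 1 = 9

9 digits (base 10)


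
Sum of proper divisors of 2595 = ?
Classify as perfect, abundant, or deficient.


Proper divisors: 1, 3, 5, 15, 173, 519, 865
Sum = 1 + 3 + 5 + 15 + 173 + 519 + 865 = 1581
1581 < 2595 → deficient

s(2595) = 1581 (deficient)


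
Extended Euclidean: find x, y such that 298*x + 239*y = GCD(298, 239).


Tabular extended Euclidean (each row: r = 298*s + 239*t):
r=298, s=1, t=0
r=239, s=0, t=1
q=1: r=59, s=1, t=-1   [298*(1) + 239*(-1) = 59]
q=4: r=3, s=-4, t=5   [298*(-4) + 239*(5) = 3]
q=19: r=2, s=77, t=-96   [298*(77) + 239*(-96) = 2]
q=1: r=1, s=-81, t=101   [298*(-81) + 239*(101) = 1]
q=2: r=0, s=239, t=-298   [298*(239) + 239*(-298) = 0]
GCD = 1; from the row with r=1: x=-81, y=101
Check: 298*(-81) + 239*(101) = -24138 + 24139 = 1

GCD = 1, x = -81, y = 101


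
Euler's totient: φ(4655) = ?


4655 = 5 × 7^2 × 19
Prime factors: 5, 7, 19
φ(4655) = 4655 × (1-1/5) × (1-1/7) × (1-1/19)
= 4655 × 4/5 × 6/7 × 18/19 = 3024

φ(4655) = 3024


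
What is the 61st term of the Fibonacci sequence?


Sequence: 1, 1, 2, 3, 5, 8, 13, 21, 34, 55, 89, 144, 233, 377, 610, 987, 1597, 2584, 4181, 6765, 10946, 17711, 28657, 46368, 75025, 121393, 196418, 317811, 514229, 832040, 1346269, 2178309, 3524578, 5702887, 9227465, 14930352, 24157817, 39088169, 63245986, 102334155, 165580141, 267914296, 433494437, 701408733, 1134903170, 1836311903, 2971215073, 4807526976, 7778742049, 12586269025, 20365011074, 32951280099, 53316291173, 86267571272, 139583862445, 225851433717, 365435296162, 591286729879, 956722026041, 1548008755920, 2504730781961
F(61) = 2504730781961


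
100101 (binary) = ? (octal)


100101 (base 2) = 37 (decimal)
37 (decimal) = 45 (base 8)


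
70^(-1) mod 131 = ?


Use the extended Euclidean algorithm on (131, 70); each row r = 131*s + 70*t:
r=131, s=1, t=0
r=70, s=0, t=1
q=1: r=61, s=1, t=-1   [131*(1) + 70*(-1) = 61]
q=1: r=9, s=-1, t=2   [131*(-1) + 70*(2) = 9]
q=6: r=7, s=7, t=-13   [131*(7) + 70*(-13) = 7]
q=1: r=2, s=-8, t=15   [131*(-8) + 70*(15) = 2]
q=3: r=1, s=31, t=-58   [131*(31) + 70*(-58) = 1]
q=2: r=0, s=-70, t=131   [131*(-70) + 70*(131) = 0]
GCD = 1 with t = -58, so 70*(-58) ≡ 1 (mod 131)
Inverse = -58 mod 131 = 73
Check: 70 * 73 = 5110 ≡ 1 (mod 131)

70^(-1) ≡ 73 (mod 131)


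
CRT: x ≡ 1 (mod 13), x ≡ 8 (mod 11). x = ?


M = 13*11 = 143
M1 = M/13 = 11, M2 = M/11 = 13
M1^(-1) mod 13 = 6, M2^(-1) mod 11 = 6
x = 1*11*6 + 8*13*6 = 690
690 mod 143 = 118
Check: 118 mod 13 = 1 ✓, 118 mod 11 = 8 ✓

x ≡ 118 (mod 143)


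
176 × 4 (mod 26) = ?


176 × 4 = 704
704 mod 26 = 2


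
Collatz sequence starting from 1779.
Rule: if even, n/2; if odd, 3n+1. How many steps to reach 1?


1779 → 5338 → 2669 → 8008 → 4004 → 2002 → 1001 → 3004 → 1502 → 751 → 2254 → 1127 → 3382 → 1691 → 5074 → 2537 → 7612 → 3806 → 1903 → 5710 → 2855 → 8566 → 4283 → 12850 → 6425 → 19276 → 9638 → 4819 → 14458 → 7229 → 21688 → 10844 → 5422 → 2711 → 8134 → 4067 → 12202 → 6101 → 18304 → 9152 → 4576 → 2288 → 1144 → 572 → 286 → 143 → 430 → 215 → 646 → 323 → 970 → 485 → 1456 → 728 → 364 → 182 → 91 → 274 → 137 → 412 → 206 → 103 → 310 → 155 → 466 → 233 → 700 → 350 → 175 → 526 → 263 → 790 → 395 → 1186 → 593 → 1780 → 890 → 445 → 1336 → 668 → 334 → 167 → 502 → 251 → 754 → 377 → 1132 → 566 → 283 → 850 → 425 → 1276 → 638 → 319 → 958 → 479 → 1438 → 719 → 2158 → 1079 → 3238 → 1619 → 4858 → 2429 → 7288 → 3644 → 1822 → 911 → 2734 → 1367 → 4102 → 2051 → 6154 → 3077 → 9232 → 4616 → 2308 → 1154 → 577 → 1732 → 866 → 433 → 1300 → 650 → 325 → 976 → 488 → 244 → 122 → 61 → 184 → 92 → 46 → 23 → 70 → 35 → 106 → 53 → 160 → 80 → 40 → 20 → 10 → 5 → 16 → 8 → 4 → 2 → 1
Total steps = 148

148 steps


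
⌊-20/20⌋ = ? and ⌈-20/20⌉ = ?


-20/20 = -1.0000
floor = -1
ceil = -1

floor = -1, ceil = -1


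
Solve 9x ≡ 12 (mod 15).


GCD(9, 15) = 3 divides 12
Divide: 3x ≡ 4 (mod 5)
x ≡ 3 (mod 5)


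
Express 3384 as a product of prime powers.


3384 / 2 = 1692
1692 / 2 = 846
846 / 2 = 423
423 / 3 = 141
141 / 3 = 47
47 / 47 = 1
3384 = 2^3 × 3^2 × 47


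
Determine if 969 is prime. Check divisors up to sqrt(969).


969 / 3 = 323 (exact division)
969 is NOT prime.

No, 969 is not prime


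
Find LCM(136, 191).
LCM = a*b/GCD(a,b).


GCD(136, 191) = 1
LCM = 136*191/1 = 25976/1 = 25976

LCM = 25976


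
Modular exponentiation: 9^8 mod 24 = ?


9^1 mod 24 = 9
9^2 mod 24 = 9
9^3 mod 24 = 9
9^4 mod 24 = 9
9^5 mod 24 = 9
9^6 mod 24 = 9
9^7 mod 24 = 9
9^8 mod 24 = 9


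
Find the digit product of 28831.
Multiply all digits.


2 × 8 × 8 × 3 × 1 = 384


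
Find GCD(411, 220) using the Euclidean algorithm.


411 = 1 * 220 + 191
220 = 1 * 191 + 29
191 = 6 * 29 + 17
29 = 1 * 17 + 12
17 = 1 * 12 + 5
12 = 2 * 5 + 2
5 = 2 * 2 + 1
2 = 2 * 1 + 0
GCD = 1


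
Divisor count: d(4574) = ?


4574 = 2^1 × 2287^1
d(4574) = (1+1) × (1+1) = 4

4 divisors


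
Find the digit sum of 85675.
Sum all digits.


8 + 5 + 6 + 7 + 5 = 31


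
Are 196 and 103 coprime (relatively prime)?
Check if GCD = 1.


Euclidean algorithm:
196 = 1 * 103 + 93
103 = 1 * 93 + 10
93 = 9 * 10 + 3
10 = 3 * 3 + 1
3 = 3 * 1 + 0
GCD(196, 103) = 1

Yes, coprime (GCD = 1)


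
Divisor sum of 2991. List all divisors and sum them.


Divisors of 2991: 1, 3, 997, 2991
Sum = 1 + 3 + 997 + 2991 = 3992

σ(2991) = 3992


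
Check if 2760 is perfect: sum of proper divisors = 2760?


Proper divisors of 2760: 1, 2, 3, 4, 5, 6, 8, 10, 12, 15, 20, 23, 24, 30, 40, 46, 60, 69, 92, 115, 120, 138, 184, 230, 276, 345, 460, 552, 690, 920, 1380
Sum = 1 + 2 + 3 + 4 + 5 + 6 + 8 + 10 + 12 + 15 + 20 + 23 + 24 + 30 + 40 + 46 + 60 + 69 + 92 + 115 + 120 + 138 + 184 + 230 + 276 + 345 + 460 + 552 + 690 + 920 + 1380 = 5880

No, 2760 is not perfect (5880 ≠ 2760)


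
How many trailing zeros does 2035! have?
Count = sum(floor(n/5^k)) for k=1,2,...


floor(2035/5) = 407
floor(2035/25) = 81
floor(2035/125) = 16
floor(2035/625) = 3
Total = 507

507 trailing zeros


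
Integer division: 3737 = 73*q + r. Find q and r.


3737 = 73 * 51 + 14
Check: 3723 + 14 = 3737

q = 51, r = 14


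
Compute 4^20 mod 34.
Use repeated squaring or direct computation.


4^1 mod 34 = 4
4^2 mod 34 = 16
4^3 mod 34 = 30
4^4 mod 34 = 18
4^5 mod 34 = 4
4^6 mod 34 = 16
4^7 mod 34 = 30
4^8 mod 34 = 18
4^9 mod 34 = 4
4^10 mod 34 = 16
4^11 mod 34 = 30
4^12 mod 34 = 18
4^13 mod 34 = 4
4^14 mod 34 = 16
4^15 mod 34 = 30
4^16 mod 34 = 18
4^17 mod 34 = 4
4^18 mod 34 = 16
4^19 mod 34 = 30
4^20 mod 34 = 18


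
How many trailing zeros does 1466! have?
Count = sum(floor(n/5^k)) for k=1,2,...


floor(1466/5) = 293
floor(1466/25) = 58
floor(1466/125) = 11
floor(1466/625) = 2
Total = 364

364 trailing zeros


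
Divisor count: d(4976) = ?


4976 = 2^4 × 311^1
d(4976) = (4+1) × (1+1) = 10

10 divisors


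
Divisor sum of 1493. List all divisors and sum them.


Divisors of 1493: 1, 1493
Sum = 1 + 1493 = 1494

σ(1493) = 1494


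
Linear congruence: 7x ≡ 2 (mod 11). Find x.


GCD(7, 11) = 1, unique solution
a^(-1) mod 11 = 8
x = 8 * 2 mod 11 = 5

x ≡ 5 (mod 11)


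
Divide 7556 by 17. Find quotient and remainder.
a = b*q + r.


7556 = 17 * 444 + 8
Check: 7548 + 8 = 7556

q = 444, r = 8


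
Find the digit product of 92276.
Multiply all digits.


9 × 2 × 2 × 7 × 6 = 1512


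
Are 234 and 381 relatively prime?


Euclidean algorithm:
381 = 1 * 234 + 147
234 = 1 * 147 + 87
147 = 1 * 87 + 60
87 = 1 * 60 + 27
60 = 2 * 27 + 6
27 = 4 * 6 + 3
6 = 2 * 3 + 0
GCD(234, 381) = 3

No, not coprime (GCD = 3)


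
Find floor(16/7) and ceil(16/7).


16/7 = 2.2857
floor = 2
ceil = 3

floor = 2, ceil = 3


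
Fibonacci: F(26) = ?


Sequence: 1, 1, 2, 3, 5, 8, 13, 21, 34, 55, 89, 144, 233, 377, 610, 987, 1597, 2584, 4181, 6765, 10946, 17711, 28657, 46368, 75025, 121393
F(26) = 121393


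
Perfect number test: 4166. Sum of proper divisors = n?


Proper divisors of 4166: 1, 2, 2083
Sum = 1 + 2 + 2083 = 2086

No, 4166 is not perfect (2086 ≠ 4166)


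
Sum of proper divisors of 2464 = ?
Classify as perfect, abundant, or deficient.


Proper divisors: 1, 2, 4, 7, 8, 11, 14, 16, 22, 28, 32, 44, 56, 77, 88, 112, 154, 176, 224, 308, 352, 616, 1232
Sum = 1 + 2 + 4 + 7 + 8 + 11 + 14 + 16 + 22 + 28 + 32 + 44 + 56 + 77 + 88 + 112 + 154 + 176 + 224 + 308 + 352 + 616 + 1232 = 3584
3584 > 2464 → abundant

s(2464) = 3584 (abundant)


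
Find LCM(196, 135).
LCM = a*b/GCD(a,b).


GCD(196, 135) = 1
LCM = 196*135/1 = 26460/1 = 26460

LCM = 26460


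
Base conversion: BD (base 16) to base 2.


BD (base 16) = 189 (decimal)
189 (decimal) = 10111101 (base 2)


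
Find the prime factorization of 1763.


1763 / 41 = 43
43 / 43 = 1
1763 = 41 × 43


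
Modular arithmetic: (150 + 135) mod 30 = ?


150 + 135 = 285
285 mod 30 = 15


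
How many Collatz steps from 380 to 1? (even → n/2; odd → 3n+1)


380 → 190 → 95 → 286 → 143 → 430 → 215 → 646 → 323 → 970 → 485 → 1456 → 728 → 364 → 182 → 91 → 274 → 137 → 412 → 206 → 103 → 310 → 155 → 466 → 233 → 700 → 350 → 175 → 526 → 263 → 790 → 395 → 1186 → 593 → 1780 → 890 → 445 → 1336 → 668 → 334 → 167 → 502 → 251 → 754 → 377 → 1132 → 566 → 283 → 850 → 425 → 1276 → 638 → 319 → 958 → 479 → 1438 → 719 → 2158 → 1079 → 3238 → 1619 → 4858 → 2429 → 7288 → 3644 → 1822 → 911 → 2734 → 1367 → 4102 → 2051 → 6154 → 3077 → 9232 → 4616 → 2308 → 1154 → 577 → 1732 → 866 → 433 → 1300 → 650 → 325 → 976 → 488 → 244 → 122 → 61 → 184 → 92 → 46 → 23 → 70 → 35 → 106 → 53 → 160 → 80 → 40 → 20 → 10 → 5 → 16 → 8 → 4 → 2 → 1
Total steps = 107

107 steps


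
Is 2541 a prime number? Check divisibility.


2541 / 3 = 847 (exact division)
2541 is NOT prime.

No, 2541 is not prime


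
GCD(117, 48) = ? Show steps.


117 = 2 * 48 + 21
48 = 2 * 21 + 6
21 = 3 * 6 + 3
6 = 2 * 3 + 0
GCD = 3


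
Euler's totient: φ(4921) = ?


4921 = 7 × 19 × 37
Prime factors: 7, 19, 37
φ(4921) = 4921 × (1-1/7) × (1-1/19) × (1-1/37)
= 4921 × 6/7 × 18/19 × 36/37 = 3888

φ(4921) = 3888


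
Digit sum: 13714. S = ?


1 + 3 + 7 + 1 + 4 = 16


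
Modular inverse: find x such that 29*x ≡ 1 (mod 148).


Use the extended Euclidean algorithm on (148, 29); each row r = 148*s + 29*t:
r=148, s=1, t=0
r=29, s=0, t=1
q=5: r=3, s=1, t=-5   [148*(1) + 29*(-5) = 3]
q=9: r=2, s=-9, t=46   [148*(-9) + 29*(46) = 2]
q=1: r=1, s=10, t=-51   [148*(10) + 29*(-51) = 1]
q=2: r=0, s=-29, t=148   [148*(-29) + 29*(148) = 0]
GCD = 1 with t = -51, so 29*(-51) ≡ 1 (mod 148)
Inverse = -51 mod 148 = 97
Check: 29 * 97 = 2813 ≡ 1 (mod 148)

29^(-1) ≡ 97 (mod 148)


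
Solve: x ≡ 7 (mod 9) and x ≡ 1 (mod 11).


M = 9*11 = 99
M1 = M/9 = 11, M2 = M/11 = 9
M1^(-1) mod 9 = 5, M2^(-1) mod 11 = 5
x = 7*11*5 + 1*9*5 = 430
430 mod 99 = 34
Check: 34 mod 9 = 7 ✓, 34 mod 11 = 1 ✓

x ≡ 34 (mod 99)


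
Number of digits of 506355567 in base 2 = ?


506355567 in base 2 = 11110001011100101111101101111
Number of digits = 29

29 digits (base 2)


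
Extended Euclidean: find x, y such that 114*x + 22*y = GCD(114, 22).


Tabular extended Euclidean (each row: r = 114*s + 22*t):
r=114, s=1, t=0
r=22, s=0, t=1
q=5: r=4, s=1, t=-5   [114*(1) + 22*(-5) = 4]
q=5: r=2, s=-5, t=26   [114*(-5) + 22*(26) = 2]
q=2: r=0, s=11, t=-57   [114*(11) + 22*(-57) = 0]
GCD = 2; from the row with r=2: x=-5, y=26
Check: 114*(-5) + 22*(26) = -570 + 572 = 2

GCD = 2, x = -5, y = 26


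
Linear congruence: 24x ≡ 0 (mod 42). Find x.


GCD(24, 42) = 6 divides 0
Divide: 4x ≡ 0 (mod 7)
x ≡ 0 (mod 7)


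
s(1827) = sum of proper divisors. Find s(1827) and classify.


Proper divisors: 1, 3, 7, 9, 21, 29, 63, 87, 203, 261, 609
Sum = 1 + 3 + 7 + 9 + 21 + 29 + 63 + 87 + 203 + 261 + 609 = 1293
1293 < 1827 → deficient

s(1827) = 1293 (deficient)


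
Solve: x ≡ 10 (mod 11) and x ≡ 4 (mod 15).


M = 11*15 = 165
M1 = M/11 = 15, M2 = M/15 = 11
M1^(-1) mod 11 = 3, M2^(-1) mod 15 = 11
x = 10*15*3 + 4*11*11 = 934
934 mod 165 = 109
Check: 109 mod 11 = 10 ✓, 109 mod 15 = 4 ✓

x ≡ 109 (mod 165)


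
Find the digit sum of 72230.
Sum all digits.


7 + 2 + 2 + 3 + 0 = 14


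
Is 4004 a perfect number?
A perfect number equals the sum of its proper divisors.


Proper divisors of 4004: 1, 2, 4, 7, 11, 13, 14, 22, 26, 28, 44, 52, 77, 91, 143, 154, 182, 286, 308, 364, 572, 1001, 2002
Sum = 1 + 2 + 4 + 7 + 11 + 13 + 14 + 22 + 26 + 28 + 44 + 52 + 77 + 91 + 143 + 154 + 182 + 286 + 308 + 364 + 572 + 1001 + 2002 = 5404

No, 4004 is not perfect (5404 ≠ 4004)


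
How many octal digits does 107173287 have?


107173287 in base 8 = 630652647
Number of digits = 9

9 digits (base 8)


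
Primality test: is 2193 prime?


2193 / 3 = 731 (exact division)
2193 is NOT prime.

No, 2193 is not prime


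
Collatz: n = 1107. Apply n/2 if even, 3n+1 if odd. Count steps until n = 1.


1107 → 3322 → 1661 → 4984 → 2492 → 1246 → 623 → 1870 → 935 → 2806 → 1403 → 4210 → 2105 → 6316 → 3158 → 1579 → 4738 → 2369 → 7108 → 3554 → 1777 → 5332 → 2666 → 1333 → 4000 → 2000 → 1000 → 500 → 250 → 125 → 376 → 188 → 94 → 47 → 142 → 71 → 214 → 107 → 322 → 161 → 484 → 242 → 121 → 364 → 182 → 91 → 274 → 137 → 412 → 206 → 103 → 310 → 155 → 466 → 233 → 700 → 350 → 175 → 526 → 263 → 790 → 395 → 1186 → 593 → 1780 → 890 → 445 → 1336 → 668 → 334 → 167 → 502 → 251 → 754 → 377 → 1132 → 566 → 283 → 850 → 425 → 1276 → 638 → 319 → 958 → 479 → 1438 → 719 → 2158 → 1079 → 3238 → 1619 → 4858 → 2429 → 7288 → 3644 → 1822 → 911 → 2734 → 1367 → 4102 → 2051 → 6154 → 3077 → 9232 → 4616 → 2308 → 1154 → 577 → 1732 → 866 → 433 → 1300 → 650 → 325 → 976 → 488 → 244 → 122 → 61 → 184 → 92 → 46 → 23 → 70 → 35 → 106 → 53 → 160 → 80 → 40 → 20 → 10 → 5 → 16 → 8 → 4 → 2 → 1
Total steps = 137

137 steps


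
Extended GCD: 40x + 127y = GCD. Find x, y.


Tabular extended Euclidean (each row: r = 40*s + 127*t):
r=40, s=1, t=0
r=127, s=0, t=1
q=0: r=40, s=1, t=0   [40*(1) + 127*(0) = 40]
q=3: r=7, s=-3, t=1   [40*(-3) + 127*(1) = 7]
q=5: r=5, s=16, t=-5   [40*(16) + 127*(-5) = 5]
q=1: r=2, s=-19, t=6   [40*(-19) + 127*(6) = 2]
q=2: r=1, s=54, t=-17   [40*(54) + 127*(-17) = 1]
q=2: r=0, s=-127, t=40   [40*(-127) + 127*(40) = 0]
GCD = 1; from the row with r=1: x=54, y=-17
Check: 40*(54) + 127*(-17) = 2160 - 2159 = 1

GCD = 1, x = 54, y = -17


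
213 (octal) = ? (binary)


213 (base 8) = 139 (decimal)
139 (decimal) = 10001011 (base 2)


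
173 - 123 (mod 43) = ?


173 - 123 = 50
50 mod 43 = 7


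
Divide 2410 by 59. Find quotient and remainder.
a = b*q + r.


2410 = 59 * 40 + 50
Check: 2360 + 50 = 2410

q = 40, r = 50


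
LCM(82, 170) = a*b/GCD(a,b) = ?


GCD(82, 170) = 2
LCM = 82*170/2 = 13940/2 = 6970

LCM = 6970


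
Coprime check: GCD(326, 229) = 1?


Euclidean algorithm:
326 = 1 * 229 + 97
229 = 2 * 97 + 35
97 = 2 * 35 + 27
35 = 1 * 27 + 8
27 = 3 * 8 + 3
8 = 2 * 3 + 2
3 = 1 * 2 + 1
2 = 2 * 1 + 0
GCD(326, 229) = 1

Yes, coprime (GCD = 1)


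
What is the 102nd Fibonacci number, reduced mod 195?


F(k) mod 195 for k=1..102:
1, 1, 2, 3, 5, 8, 13, 21, 34, 55, 89, 144, 38, 182, 25, 12, 37, 49, 86, 135, 26, 161, 187, 153, 145, 103, 53, 156, 14, 170, 184, 159, 148, 112, 65, 177, 47, 29, 76, 105, 181, 91, 77, 168, 50, 23, 73, 96, 169, 70, 44, 114, 158, 77, 40, 117, 157, 79, 41, 120, 161, 86, 52, 138, 190, 133, 128, 66, 194, 65, 64, 129, 193, 127, 125, 57, 182, 44, 31, 75, 106, 181, 92, 78, 170, 53, 28, 81, 109, 190, 104, 99, 8, 107, 115, 27, 142, 169, 116, 90, 11, 101
F(102) mod 195 = 101


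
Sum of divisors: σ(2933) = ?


Divisors of 2933: 1, 7, 419, 2933
Sum = 1 + 7 + 419 + 2933 = 3360

σ(2933) = 3360


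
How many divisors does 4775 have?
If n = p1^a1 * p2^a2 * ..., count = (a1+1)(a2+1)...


4775 = 5^2 × 191^1
d(4775) = (2+1) × (1+1) = 6

6 divisors


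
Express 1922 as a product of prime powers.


1922 / 2 = 961
961 / 31 = 31
31 / 31 = 1
1922 = 2 × 31^2


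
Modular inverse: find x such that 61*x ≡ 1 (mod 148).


Use the extended Euclidean algorithm on (148, 61); each row r = 148*s + 61*t:
r=148, s=1, t=0
r=61, s=0, t=1
q=2: r=26, s=1, t=-2   [148*(1) + 61*(-2) = 26]
q=2: r=9, s=-2, t=5   [148*(-2) + 61*(5) = 9]
q=2: r=8, s=5, t=-12   [148*(5) + 61*(-12) = 8]
q=1: r=1, s=-7, t=17   [148*(-7) + 61*(17) = 1]
q=8: r=0, s=61, t=-148   [148*(61) + 61*(-148) = 0]
GCD = 1 with t = 17, so 61*(17) ≡ 1 (mod 148)
Inverse = 17 mod 148 = 17
Check: 61 * 17 = 1037 ≡ 1 (mod 148)

61^(-1) ≡ 17 (mod 148)


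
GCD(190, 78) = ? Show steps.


190 = 2 * 78 + 34
78 = 2 * 34 + 10
34 = 3 * 10 + 4
10 = 2 * 4 + 2
4 = 2 * 2 + 0
GCD = 2


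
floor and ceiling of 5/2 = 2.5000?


5/2 = 2.5000
floor = 2
ceil = 3

floor = 2, ceil = 3


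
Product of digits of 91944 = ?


9 × 1 × 9 × 4 × 4 = 1296


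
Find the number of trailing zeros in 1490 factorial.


floor(1490/5) = 298
floor(1490/25) = 59
floor(1490/125) = 11
floor(1490/625) = 2
Total = 370

370 trailing zeros


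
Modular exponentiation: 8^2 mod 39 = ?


8^1 mod 39 = 8
8^2 mod 39 = 25


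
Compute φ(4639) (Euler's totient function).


4639 = 4639
Prime factors: 4639
φ(4639) = 4639 × (1-1/4639)
= 4639 × 4638/4639 = 4638

φ(4639) = 4638


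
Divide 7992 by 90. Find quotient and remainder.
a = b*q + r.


7992 = 90 * 88 + 72
Check: 7920 + 72 = 7992

q = 88, r = 72


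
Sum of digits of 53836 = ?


5 + 3 + 8 + 3 + 6 = 25


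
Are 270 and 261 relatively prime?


Euclidean algorithm:
270 = 1 * 261 + 9
261 = 29 * 9 + 0
GCD(270, 261) = 9

No, not coprime (GCD = 9)


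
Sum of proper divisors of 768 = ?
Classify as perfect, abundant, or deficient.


Proper divisors: 1, 2, 3, 4, 6, 8, 12, 16, 24, 32, 48, 64, 96, 128, 192, 256, 384
Sum = 1 + 2 + 3 + 4 + 6 + 8 + 12 + 16 + 24 + 32 + 48 + 64 + 96 + 128 + 192 + 256 + 384 = 1276
1276 > 768 → abundant

s(768) = 1276 (abundant)


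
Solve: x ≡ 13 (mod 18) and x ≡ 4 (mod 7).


M = 18*7 = 126
M1 = M/18 = 7, M2 = M/7 = 18
M1^(-1) mod 18 = 13, M2^(-1) mod 7 = 2
x = 13*7*13 + 4*18*2 = 1327
1327 mod 126 = 67
Check: 67 mod 18 = 13 ✓, 67 mod 7 = 4 ✓

x ≡ 67 (mod 126)


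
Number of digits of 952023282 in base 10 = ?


952023282 has 9 digits in base 10
floor(log10(952023282)) + 1 = floor(8.9786) + 1 = 9

9 digits (base 10)


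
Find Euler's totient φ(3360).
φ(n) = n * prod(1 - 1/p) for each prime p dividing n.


3360 = 2^5 × 3 × 5 × 7
Prime factors: 2, 3, 5, 7
φ(3360) = 3360 × (1-1/2) × (1-1/3) × (1-1/5) × (1-1/7)
= 3360 × 1/2 × 2/3 × 4/5 × 6/7 = 768

φ(3360) = 768


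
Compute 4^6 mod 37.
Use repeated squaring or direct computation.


4^1 mod 37 = 4
4^2 mod 37 = 16
4^3 mod 37 = 27
4^4 mod 37 = 34
4^5 mod 37 = 25
4^6 mod 37 = 26


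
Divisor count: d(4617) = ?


4617 = 3^5 × 19^1
d(4617) = (5+1) × (1+1) = 12

12 divisors


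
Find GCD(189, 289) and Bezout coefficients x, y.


Tabular extended Euclidean (each row: r = 189*s + 289*t):
r=189, s=1, t=0
r=289, s=0, t=1
q=0: r=189, s=1, t=0   [189*(1) + 289*(0) = 189]
q=1: r=100, s=-1, t=1   [189*(-1) + 289*(1) = 100]
q=1: r=89, s=2, t=-1   [189*(2) + 289*(-1) = 89]
q=1: r=11, s=-3, t=2   [189*(-3) + 289*(2) = 11]
q=8: r=1, s=26, t=-17   [189*(26) + 289*(-17) = 1]
q=11: r=0, s=-289, t=189   [189*(-289) + 289*(189) = 0]
GCD = 1; from the row with r=1: x=26, y=-17
Check: 189*(26) + 289*(-17) = 4914 - 4913 = 1

GCD = 1, x = 26, y = -17


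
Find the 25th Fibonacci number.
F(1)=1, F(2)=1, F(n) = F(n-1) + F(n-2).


Sequence: 1, 1, 2, 3, 5, 8, 13, 21, 34, 55, 89, 144, 233, 377, 610, 987, 1597, 2584, 4181, 6765, 10946, 17711, 28657, 46368, 75025
F(25) = 75025


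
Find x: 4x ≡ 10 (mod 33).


GCD(4, 33) = 1, unique solution
a^(-1) mod 33 = 25
x = 25 * 10 mod 33 = 19

x ≡ 19 (mod 33)


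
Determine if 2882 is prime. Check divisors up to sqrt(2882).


2882 / 2 = 1441 (exact division)
2882 is NOT prime.

No, 2882 is not prime


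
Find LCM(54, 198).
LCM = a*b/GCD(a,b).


GCD(54, 198) = 18
LCM = 54*198/18 = 10692/18 = 594

LCM = 594


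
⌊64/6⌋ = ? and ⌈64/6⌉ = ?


64/6 = 10.6667
floor = 10
ceil = 11

floor = 10, ceil = 11


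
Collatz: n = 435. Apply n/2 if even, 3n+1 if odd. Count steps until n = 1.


435 → 1306 → 653 → 1960 → 980 → 490 → 245 → 736 → 368 → 184 → 92 → 46 → 23 → 70 → 35 → 106 → 53 → 160 → 80 → 40 → 20 → 10 → 5 → 16 → 8 → 4 → 2 → 1
Total steps = 27

27 steps


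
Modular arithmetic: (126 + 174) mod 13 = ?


126 + 174 = 300
300 mod 13 = 1


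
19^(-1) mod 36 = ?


Use the extended Euclidean algorithm on (36, 19); each row r = 36*s + 19*t:
r=36, s=1, t=0
r=19, s=0, t=1
q=1: r=17, s=1, t=-1   [36*(1) + 19*(-1) = 17]
q=1: r=2, s=-1, t=2   [36*(-1) + 19*(2) = 2]
q=8: r=1, s=9, t=-17   [36*(9) + 19*(-17) = 1]
q=2: r=0, s=-19, t=36   [36*(-19) + 19*(36) = 0]
GCD = 1 with t = -17, so 19*(-17) ≡ 1 (mod 36)
Inverse = -17 mod 36 = 19
Check: 19 * 19 = 361 ≡ 1 (mod 36)

19^(-1) ≡ 19 (mod 36)


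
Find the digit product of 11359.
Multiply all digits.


1 × 1 × 3 × 5 × 9 = 135


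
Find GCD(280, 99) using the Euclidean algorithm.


280 = 2 * 99 + 82
99 = 1 * 82 + 17
82 = 4 * 17 + 14
17 = 1 * 14 + 3
14 = 4 * 3 + 2
3 = 1 * 2 + 1
2 = 2 * 1 + 0
GCD = 1


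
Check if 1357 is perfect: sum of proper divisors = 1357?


Proper divisors of 1357: 1, 23, 59
Sum = 1 + 23 + 59 = 83

No, 1357 is not perfect (83 ≠ 1357)


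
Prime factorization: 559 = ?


559 / 13 = 43
43 / 43 = 1
559 = 13 × 43


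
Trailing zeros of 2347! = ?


floor(2347/5) = 469
floor(2347/25) = 93
floor(2347/125) = 18
floor(2347/625) = 3
Total = 583

583 trailing zeros


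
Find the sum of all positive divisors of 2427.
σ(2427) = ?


Divisors of 2427: 1, 3, 809, 2427
Sum = 1 + 3 + 809 + 2427 = 3240

σ(2427) = 3240


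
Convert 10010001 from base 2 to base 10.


10010001 (base 2) = 145 (decimal)
145 (decimal) = 145 (base 10)


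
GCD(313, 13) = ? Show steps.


313 = 24 * 13 + 1
13 = 13 * 1 + 0
GCD = 1


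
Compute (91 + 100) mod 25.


91 + 100 = 191
191 mod 25 = 16


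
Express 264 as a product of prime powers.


264 / 2 = 132
132 / 2 = 66
66 / 2 = 33
33 / 3 = 11
11 / 11 = 1
264 = 2^3 × 3 × 11


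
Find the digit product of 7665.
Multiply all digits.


7 × 6 × 6 × 5 = 1260


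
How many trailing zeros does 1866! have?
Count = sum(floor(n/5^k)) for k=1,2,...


floor(1866/5) = 373
floor(1866/25) = 74
floor(1866/125) = 14
floor(1866/625) = 2
Total = 463

463 trailing zeros


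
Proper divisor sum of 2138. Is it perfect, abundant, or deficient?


Proper divisors: 1, 2, 1069
Sum = 1 + 2 + 1069 = 1072
1072 < 2138 → deficient

s(2138) = 1072 (deficient)


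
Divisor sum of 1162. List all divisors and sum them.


Divisors of 1162: 1, 2, 7, 14, 83, 166, 581, 1162
Sum = 1 + 2 + 7 + 14 + 83 + 166 + 581 + 1162 = 2016

σ(1162) = 2016


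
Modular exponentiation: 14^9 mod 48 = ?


14^1 mod 48 = 14
14^2 mod 48 = 4
14^3 mod 48 = 8
14^4 mod 48 = 16
14^5 mod 48 = 32
14^6 mod 48 = 16
14^7 mod 48 = 32
14^8 mod 48 = 16
14^9 mod 48 = 32


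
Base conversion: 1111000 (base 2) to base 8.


1111000 (base 2) = 120 (decimal)
120 (decimal) = 170 (base 8)


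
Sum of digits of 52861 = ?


5 + 2 + 8 + 6 + 1 = 22


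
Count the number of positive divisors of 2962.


2962 = 2^1 × 1481^1
d(2962) = (1+1) × (1+1) = 4

4 divisors


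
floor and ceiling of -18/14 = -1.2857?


-18/14 = -1.2857
floor = -2
ceil = -1

floor = -2, ceil = -1


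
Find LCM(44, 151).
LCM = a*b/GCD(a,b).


GCD(44, 151) = 1
LCM = 44*151/1 = 6644/1 = 6644

LCM = 6644


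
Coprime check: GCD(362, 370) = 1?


Euclidean algorithm:
370 = 1 * 362 + 8
362 = 45 * 8 + 2
8 = 4 * 2 + 0
GCD(362, 370) = 2

No, not coprime (GCD = 2)


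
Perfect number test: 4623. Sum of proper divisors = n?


Proper divisors of 4623: 1, 3, 23, 67, 69, 201, 1541
Sum = 1 + 3 + 23 + 67 + 69 + 201 + 1541 = 1905

No, 4623 is not perfect (1905 ≠ 4623)


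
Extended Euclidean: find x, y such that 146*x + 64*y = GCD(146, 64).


Tabular extended Euclidean (each row: r = 146*s + 64*t):
r=146, s=1, t=0
r=64, s=0, t=1
q=2: r=18, s=1, t=-2   [146*(1) + 64*(-2) = 18]
q=3: r=10, s=-3, t=7   [146*(-3) + 64*(7) = 10]
q=1: r=8, s=4, t=-9   [146*(4) + 64*(-9) = 8]
q=1: r=2, s=-7, t=16   [146*(-7) + 64*(16) = 2]
q=4: r=0, s=32, t=-73   [146*(32) + 64*(-73) = 0]
GCD = 2; from the row with r=2: x=-7, y=16
Check: 146*(-7) + 64*(16) = -1022 + 1024 = 2

GCD = 2, x = -7, y = 16


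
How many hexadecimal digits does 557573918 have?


557573918 in base 16 = 213BE71E
Number of digits = 8

8 digits (base 16)


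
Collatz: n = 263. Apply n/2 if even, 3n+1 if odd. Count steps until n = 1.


263 → 790 → 395 → 1186 → 593 → 1780 → 890 → 445 → 1336 → 668 → 334 → 167 → 502 → 251 → 754 → 377 → 1132 → 566 → 283 → 850 → 425 → 1276 → 638 → 319 → 958 → 479 → 1438 → 719 → 2158 → 1079 → 3238 → 1619 → 4858 → 2429 → 7288 → 3644 → 1822 → 911 → 2734 → 1367 → 4102 → 2051 → 6154 → 3077 → 9232 → 4616 → 2308 → 1154 → 577 → 1732 → 866 → 433 → 1300 → 650 → 325 → 976 → 488 → 244 → 122 → 61 → 184 → 92 → 46 → 23 → 70 → 35 → 106 → 53 → 160 → 80 → 40 → 20 → 10 → 5 → 16 → 8 → 4 → 2 → 1
Total steps = 78

78 steps


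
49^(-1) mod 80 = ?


Use the extended Euclidean algorithm on (80, 49); each row r = 80*s + 49*t:
r=80, s=1, t=0
r=49, s=0, t=1
q=1: r=31, s=1, t=-1   [80*(1) + 49*(-1) = 31]
q=1: r=18, s=-1, t=2   [80*(-1) + 49*(2) = 18]
q=1: r=13, s=2, t=-3   [80*(2) + 49*(-3) = 13]
q=1: r=5, s=-3, t=5   [80*(-3) + 49*(5) = 5]
q=2: r=3, s=8, t=-13   [80*(8) + 49*(-13) = 3]
q=1: r=2, s=-11, t=18   [80*(-11) + 49*(18) = 2]
q=1: r=1, s=19, t=-31   [80*(19) + 49*(-31) = 1]
q=2: r=0, s=-49, t=80   [80*(-49) + 49*(80) = 0]
GCD = 1 with t = -31, so 49*(-31) ≡ 1 (mod 80)
Inverse = -31 mod 80 = 49
Check: 49 * 49 = 2401 ≡ 1 (mod 80)

49^(-1) ≡ 49 (mod 80)


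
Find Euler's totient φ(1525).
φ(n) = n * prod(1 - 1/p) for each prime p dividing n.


1525 = 5^2 × 61
Prime factors: 5, 61
φ(1525) = 1525 × (1-1/5) × (1-1/61)
= 1525 × 4/5 × 60/61 = 1200

φ(1525) = 1200


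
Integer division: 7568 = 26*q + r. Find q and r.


7568 = 26 * 291 + 2
Check: 7566 + 2 = 7568

q = 291, r = 2


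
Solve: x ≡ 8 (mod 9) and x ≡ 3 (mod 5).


M = 9*5 = 45
M1 = M/9 = 5, M2 = M/5 = 9
M1^(-1) mod 9 = 2, M2^(-1) mod 5 = 4
x = 8*5*2 + 3*9*4 = 188
188 mod 45 = 8
Check: 8 mod 9 = 8 ✓, 8 mod 5 = 3 ✓

x ≡ 8 (mod 45)


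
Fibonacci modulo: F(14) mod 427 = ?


F(k) mod 427 for k=1..14:
1, 1, 2, 3, 5, 8, 13, 21, 34, 55, 89, 144, 233, 377
F(14) mod 427 = 377


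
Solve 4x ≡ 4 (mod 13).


GCD(4, 13) = 1, unique solution
a^(-1) mod 13 = 10
x = 10 * 4 mod 13 = 1

x ≡ 1 (mod 13)


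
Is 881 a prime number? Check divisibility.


Check divisors up to sqrt(881) = 29.6816
No divisors found.
881 is prime.

Yes, 881 is prime


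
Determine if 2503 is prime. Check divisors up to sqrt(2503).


Check divisors up to sqrt(2503) = 50.0300
No divisors found.
2503 is prime.

Yes, 2503 is prime


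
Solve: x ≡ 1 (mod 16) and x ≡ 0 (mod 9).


M = 16*9 = 144
M1 = M/16 = 9, M2 = M/9 = 16
M1^(-1) mod 16 = 9, M2^(-1) mod 9 = 4
x = 1*9*9 + 0*16*4 = 81
81 mod 144 = 81
Check: 81 mod 16 = 1 ✓, 81 mod 9 = 0 ✓

x ≡ 81 (mod 144)


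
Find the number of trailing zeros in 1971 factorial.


floor(1971/5) = 394
floor(1971/25) = 78
floor(1971/125) = 15
floor(1971/625) = 3
Total = 490

490 trailing zeros


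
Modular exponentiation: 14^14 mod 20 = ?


14^1 mod 20 = 14
14^2 mod 20 = 16
14^3 mod 20 = 4
14^4 mod 20 = 16
14^5 mod 20 = 4
14^6 mod 20 = 16
14^7 mod 20 = 4
14^8 mod 20 = 16
14^9 mod 20 = 4
14^10 mod 20 = 16
14^11 mod 20 = 4
14^12 mod 20 = 16
14^13 mod 20 = 4
14^14 mod 20 = 16


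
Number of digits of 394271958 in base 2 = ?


394271958 in base 2 = 10111100000000001110011010110
Number of digits = 29

29 digits (base 2)


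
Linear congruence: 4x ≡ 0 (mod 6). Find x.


GCD(4, 6) = 2 divides 0
Divide: 2x ≡ 0 (mod 3)
x ≡ 0 (mod 3)


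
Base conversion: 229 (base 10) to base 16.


229 (base 10) = 229 (decimal)
229 (decimal) = E5 (base 16)


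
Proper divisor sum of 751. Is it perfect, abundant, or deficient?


Proper divisors: 1
Sum = 1 = 1
1 < 751 → deficient

s(751) = 1 (deficient)


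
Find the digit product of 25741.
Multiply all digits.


2 × 5 × 7 × 4 × 1 = 280


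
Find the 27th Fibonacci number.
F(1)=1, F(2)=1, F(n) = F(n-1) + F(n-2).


Sequence: 1, 1, 2, 3, 5, 8, 13, 21, 34, 55, 89, 144, 233, 377, 610, 987, 1597, 2584, 4181, 6765, 10946, 17711, 28657, 46368, 75025, 121393, 196418
F(27) = 196418


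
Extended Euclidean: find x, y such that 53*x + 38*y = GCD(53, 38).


Tabular extended Euclidean (each row: r = 53*s + 38*t):
r=53, s=1, t=0
r=38, s=0, t=1
q=1: r=15, s=1, t=-1   [53*(1) + 38*(-1) = 15]
q=2: r=8, s=-2, t=3   [53*(-2) + 38*(3) = 8]
q=1: r=7, s=3, t=-4   [53*(3) + 38*(-4) = 7]
q=1: r=1, s=-5, t=7   [53*(-5) + 38*(7) = 1]
q=7: r=0, s=38, t=-53   [53*(38) + 38*(-53) = 0]
GCD = 1; from the row with r=1: x=-5, y=7
Check: 53*(-5) + 38*(7) = -265 + 266 = 1

GCD = 1, x = -5, y = 7


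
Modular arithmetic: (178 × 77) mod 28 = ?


178 × 77 = 13706
13706 mod 28 = 14


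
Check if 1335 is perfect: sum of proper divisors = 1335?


Proper divisors of 1335: 1, 3, 5, 15, 89, 267, 445
Sum = 1 + 3 + 5 + 15 + 89 + 267 + 445 = 825

No, 1335 is not perfect (825 ≠ 1335)


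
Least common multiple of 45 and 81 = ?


GCD(45, 81) = 9
LCM = 45*81/9 = 3645/9 = 405

LCM = 405


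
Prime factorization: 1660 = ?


1660 / 2 = 830
830 / 2 = 415
415 / 5 = 83
83 / 83 = 1
1660 = 2^2 × 5 × 83


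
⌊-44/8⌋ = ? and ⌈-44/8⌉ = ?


-44/8 = -5.5000
floor = -6
ceil = -5

floor = -6, ceil = -5


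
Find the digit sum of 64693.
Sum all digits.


6 + 4 + 6 + 9 + 3 = 28


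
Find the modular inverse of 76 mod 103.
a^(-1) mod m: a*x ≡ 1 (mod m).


Use the extended Euclidean algorithm on (103, 76); each row r = 103*s + 76*t:
r=103, s=1, t=0
r=76, s=0, t=1
q=1: r=27, s=1, t=-1   [103*(1) + 76*(-1) = 27]
q=2: r=22, s=-2, t=3   [103*(-2) + 76*(3) = 22]
q=1: r=5, s=3, t=-4   [103*(3) + 76*(-4) = 5]
q=4: r=2, s=-14, t=19   [103*(-14) + 76*(19) = 2]
q=2: r=1, s=31, t=-42   [103*(31) + 76*(-42) = 1]
q=2: r=0, s=-76, t=103   [103*(-76) + 76*(103) = 0]
GCD = 1 with t = -42, so 76*(-42) ≡ 1 (mod 103)
Inverse = -42 mod 103 = 61
Check: 76 * 61 = 4636 ≡ 1 (mod 103)

76^(-1) ≡ 61 (mod 103)


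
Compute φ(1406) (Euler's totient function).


1406 = 2 × 19 × 37
Prime factors: 2, 19, 37
φ(1406) = 1406 × (1-1/2) × (1-1/19) × (1-1/37)
= 1406 × 1/2 × 18/19 × 36/37 = 648

φ(1406) = 648


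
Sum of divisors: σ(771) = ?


Divisors of 771: 1, 3, 257, 771
Sum = 1 + 3 + 257 + 771 = 1032

σ(771) = 1032


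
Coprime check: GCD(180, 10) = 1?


Euclidean algorithm:
180 = 18 * 10 + 0
GCD(180, 10) = 10

No, not coprime (GCD = 10)


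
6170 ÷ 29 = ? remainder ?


6170 = 29 * 212 + 22
Check: 6148 + 22 = 6170

q = 212, r = 22


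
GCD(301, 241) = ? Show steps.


301 = 1 * 241 + 60
241 = 4 * 60 + 1
60 = 60 * 1 + 0
GCD = 1


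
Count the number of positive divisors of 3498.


3498 = 2^1 × 3^1 × 11^1 × 53^1
d(3498) = (1+1) × (1+1) × (1+1) × (1+1) = 16

16 divisors


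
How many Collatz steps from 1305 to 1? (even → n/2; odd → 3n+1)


1305 → 3916 → 1958 → 979 → 2938 → 1469 → 4408 → 2204 → 1102 → 551 → 1654 → 827 → 2482 → 1241 → 3724 → 1862 → 931 → 2794 → 1397 → 4192 → 2096 → 1048 → 524 → 262 → 131 → 394 → 197 → 592 → 296 → 148 → 74 → 37 → 112 → 56 → 28 → 14 → 7 → 22 → 11 → 34 → 17 → 52 → 26 → 13 → 40 → 20 → 10 → 5 → 16 → 8 → 4 → 2 → 1
Total steps = 52

52 steps


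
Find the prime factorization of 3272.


3272 / 2 = 1636
1636 / 2 = 818
818 / 2 = 409
409 / 409 = 1
3272 = 2^3 × 409


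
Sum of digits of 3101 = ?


3 + 1 + 0 + 1 = 5


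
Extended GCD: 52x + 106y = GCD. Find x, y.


Tabular extended Euclidean (each row: r = 52*s + 106*t):
r=52, s=1, t=0
r=106, s=0, t=1
q=0: r=52, s=1, t=0   [52*(1) + 106*(0) = 52]
q=2: r=2, s=-2, t=1   [52*(-2) + 106*(1) = 2]
q=26: r=0, s=53, t=-26   [52*(53) + 106*(-26) = 0]
GCD = 2; from the row with r=2: x=-2, y=1
Check: 52*(-2) + 106*(1) = -104 + 106 = 2

GCD = 2, x = -2, y = 1


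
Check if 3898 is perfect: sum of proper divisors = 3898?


Proper divisors of 3898: 1, 2, 1949
Sum = 1 + 2 + 1949 = 1952

No, 3898 is not perfect (1952 ≠ 3898)


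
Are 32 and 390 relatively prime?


Euclidean algorithm:
390 = 12 * 32 + 6
32 = 5 * 6 + 2
6 = 3 * 2 + 0
GCD(32, 390) = 2

No, not coprime (GCD = 2)


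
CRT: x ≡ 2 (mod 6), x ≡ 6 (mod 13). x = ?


M = 6*13 = 78
M1 = M/6 = 13, M2 = M/13 = 6
M1^(-1) mod 6 = 1, M2^(-1) mod 13 = 11
x = 2*13*1 + 6*6*11 = 422
422 mod 78 = 32
Check: 32 mod 6 = 2 ✓, 32 mod 13 = 6 ✓

x ≡ 32 (mod 78)


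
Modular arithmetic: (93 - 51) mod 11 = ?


93 - 51 = 42
42 mod 11 = 9


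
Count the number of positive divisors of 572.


572 = 2^2 × 11^1 × 13^1
d(572) = (2+1) × (1+1) × (1+1) = 12

12 divisors


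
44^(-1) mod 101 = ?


Use the extended Euclidean algorithm on (101, 44); each row r = 101*s + 44*t:
r=101, s=1, t=0
r=44, s=0, t=1
q=2: r=13, s=1, t=-2   [101*(1) + 44*(-2) = 13]
q=3: r=5, s=-3, t=7   [101*(-3) + 44*(7) = 5]
q=2: r=3, s=7, t=-16   [101*(7) + 44*(-16) = 3]
q=1: r=2, s=-10, t=23   [101*(-10) + 44*(23) = 2]
q=1: r=1, s=17, t=-39   [101*(17) + 44*(-39) = 1]
q=2: r=0, s=-44, t=101   [101*(-44) + 44*(101) = 0]
GCD = 1 with t = -39, so 44*(-39) ≡ 1 (mod 101)
Inverse = -39 mod 101 = 62
Check: 44 * 62 = 2728 ≡ 1 (mod 101)

44^(-1) ≡ 62 (mod 101)


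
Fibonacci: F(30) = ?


Sequence: 1, 1, 2, 3, 5, 8, 13, 21, 34, 55, 89, 144, 233, 377, 610, 987, 1597, 2584, 4181, 6765, 10946, 17711, 28657, 46368, 75025, 121393, 196418, 317811, 514229, 832040
F(30) = 832040


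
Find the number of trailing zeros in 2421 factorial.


floor(2421/5) = 484
floor(2421/25) = 96
floor(2421/125) = 19
floor(2421/625) = 3
Total = 602

602 trailing zeros


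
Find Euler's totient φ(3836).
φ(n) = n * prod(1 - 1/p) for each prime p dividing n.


3836 = 2^2 × 7 × 137
Prime factors: 2, 7, 137
φ(3836) = 3836 × (1-1/2) × (1-1/7) × (1-1/137)
= 3836 × 1/2 × 6/7 × 136/137 = 1632

φ(3836) = 1632


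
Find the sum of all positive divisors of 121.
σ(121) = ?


Divisors of 121: 1, 11, 121
Sum = 1 + 11 + 121 = 133

σ(121) = 133


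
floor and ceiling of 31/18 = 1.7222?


31/18 = 1.7222
floor = 1
ceil = 2

floor = 1, ceil = 2


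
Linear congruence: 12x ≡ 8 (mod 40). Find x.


GCD(12, 40) = 4 divides 8
Divide: 3x ≡ 2 (mod 10)
x ≡ 4 (mod 10)


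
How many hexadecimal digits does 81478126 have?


81478126 in base 16 = 4DB41EE
Number of digits = 7

7 digits (base 16)


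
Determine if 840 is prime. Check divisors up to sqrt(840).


840 / 2 = 420 (exact division)
840 is NOT prime.

No, 840 is not prime


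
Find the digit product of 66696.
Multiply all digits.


6 × 6 × 6 × 9 × 6 = 11664


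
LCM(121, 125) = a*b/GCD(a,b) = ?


GCD(121, 125) = 1
LCM = 121*125/1 = 15125/1 = 15125

LCM = 15125
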